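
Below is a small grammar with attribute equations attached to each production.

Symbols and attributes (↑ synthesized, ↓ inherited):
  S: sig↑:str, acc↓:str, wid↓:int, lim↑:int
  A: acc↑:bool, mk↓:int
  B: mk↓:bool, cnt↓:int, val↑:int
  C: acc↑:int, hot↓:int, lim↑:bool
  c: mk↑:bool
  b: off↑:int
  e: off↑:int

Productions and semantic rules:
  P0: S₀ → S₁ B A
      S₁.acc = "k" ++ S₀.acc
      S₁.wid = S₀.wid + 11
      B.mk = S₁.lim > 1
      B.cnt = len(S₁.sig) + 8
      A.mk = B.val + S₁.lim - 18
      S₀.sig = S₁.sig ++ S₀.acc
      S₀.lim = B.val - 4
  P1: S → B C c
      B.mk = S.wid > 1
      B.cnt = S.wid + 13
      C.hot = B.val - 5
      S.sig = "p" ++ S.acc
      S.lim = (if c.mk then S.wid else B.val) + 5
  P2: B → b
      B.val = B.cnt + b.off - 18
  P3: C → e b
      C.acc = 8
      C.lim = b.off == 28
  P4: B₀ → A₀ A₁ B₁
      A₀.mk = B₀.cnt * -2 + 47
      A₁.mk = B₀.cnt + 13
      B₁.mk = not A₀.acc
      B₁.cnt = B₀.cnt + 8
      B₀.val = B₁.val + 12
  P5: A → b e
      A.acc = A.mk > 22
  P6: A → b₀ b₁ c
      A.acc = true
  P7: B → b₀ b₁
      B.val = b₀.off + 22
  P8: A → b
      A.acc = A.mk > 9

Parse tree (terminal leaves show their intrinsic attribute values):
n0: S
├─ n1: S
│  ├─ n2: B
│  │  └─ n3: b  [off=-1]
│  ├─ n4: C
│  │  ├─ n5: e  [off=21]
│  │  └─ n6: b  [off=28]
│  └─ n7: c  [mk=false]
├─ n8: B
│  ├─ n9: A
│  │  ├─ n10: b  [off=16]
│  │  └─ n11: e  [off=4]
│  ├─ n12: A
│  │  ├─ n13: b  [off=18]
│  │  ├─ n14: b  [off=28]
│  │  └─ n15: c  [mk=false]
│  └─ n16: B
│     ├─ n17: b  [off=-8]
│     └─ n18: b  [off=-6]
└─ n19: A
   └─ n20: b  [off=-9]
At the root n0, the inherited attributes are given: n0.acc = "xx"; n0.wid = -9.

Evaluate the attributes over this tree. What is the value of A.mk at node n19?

9

1. n0.acc = "xx"  [given at root]
2. n0.wid = -9  [given at root]
3. n1.acc = "kxx"  ["k" ++ S₀.acc]
4. n1.wid = 2  [S₀.wid + 11]
5. n2.mk = true  [S.wid > 1]
6. n2.cnt = 15  [S.wid + 13]
7. n3.off = -1  [terminal]
8. n2.val = -4  [B.cnt + b.off - 18]
9. n4.hot = -9  [B.val - 5]
10. n5.off = 21  [terminal]
11. n6.off = 28  [terminal]
12. n4.acc = 8  [8]
13. n4.lim = true  [b.off == 28]
14. n7.mk = false  [terminal]
15. n1.sig = "pkxx"  ["p" ++ S.acc]
16. n1.lim = 1  [(if c.mk then S.wid else B.val) + 5]
17. n8.mk = false  [S₁.lim > 1]
18. n8.cnt = 12  [len(S₁.sig) + 8]
19. n9.mk = 23  [B₀.cnt * -2 + 47]
20. n10.off = 16  [terminal]
21. n11.off = 4  [terminal]
22. n9.acc = true  [A.mk > 22]
23. n12.mk = 25  [B₀.cnt + 13]
24. n13.off = 18  [terminal]
25. n14.off = 28  [terminal]
26. n15.mk = false  [terminal]
27. n12.acc = true  [true]
28. n16.mk = false  [not A₀.acc]
29. n16.cnt = 20  [B₀.cnt + 8]
30. n17.off = -8  [terminal]
31. n18.off = -6  [terminal]
32. n16.val = 14  [b₀.off + 22]
33. n8.val = 26  [B₁.val + 12]
34. n19.mk = 9  [B.val + S₁.lim - 18]
35. n20.off = -9  [terminal]
36. n19.acc = false  [A.mk > 9]
37. n0.sig = "pkxxxx"  [S₁.sig ++ S₀.acc]
38. n0.lim = 22  [B.val - 4]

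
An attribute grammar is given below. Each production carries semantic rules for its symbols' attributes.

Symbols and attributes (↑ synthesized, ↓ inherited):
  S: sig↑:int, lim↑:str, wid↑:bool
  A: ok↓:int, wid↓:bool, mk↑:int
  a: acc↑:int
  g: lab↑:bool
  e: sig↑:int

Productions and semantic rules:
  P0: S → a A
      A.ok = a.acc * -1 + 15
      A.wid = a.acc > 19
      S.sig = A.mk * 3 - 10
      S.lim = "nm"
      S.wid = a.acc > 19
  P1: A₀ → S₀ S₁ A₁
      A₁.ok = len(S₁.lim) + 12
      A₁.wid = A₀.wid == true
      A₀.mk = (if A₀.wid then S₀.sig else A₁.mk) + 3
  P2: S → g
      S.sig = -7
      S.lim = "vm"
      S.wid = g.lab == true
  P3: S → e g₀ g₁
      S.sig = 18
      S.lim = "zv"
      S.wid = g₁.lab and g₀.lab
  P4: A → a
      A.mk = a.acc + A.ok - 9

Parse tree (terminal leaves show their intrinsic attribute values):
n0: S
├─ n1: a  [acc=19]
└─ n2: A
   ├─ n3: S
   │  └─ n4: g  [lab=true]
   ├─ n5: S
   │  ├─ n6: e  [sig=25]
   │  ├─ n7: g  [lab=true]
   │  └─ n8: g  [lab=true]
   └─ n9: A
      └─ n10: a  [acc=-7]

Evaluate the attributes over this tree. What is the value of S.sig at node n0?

-7

1. n1.acc = 19  [terminal]
2. n2.ok = -4  [a.acc * -1 + 15]
3. n2.wid = false  [a.acc > 19]
4. n4.lab = true  [terminal]
5. n3.sig = -7  [-7]
6. n3.lim = "vm"  ["vm"]
7. n3.wid = true  [g.lab == true]
8. n6.sig = 25  [terminal]
9. n7.lab = true  [terminal]
10. n8.lab = true  [terminal]
11. n5.sig = 18  [18]
12. n5.lim = "zv"  ["zv"]
13. n5.wid = true  [g₁.lab and g₀.lab]
14. n9.ok = 14  [len(S₁.lim) + 12]
15. n9.wid = false  [A₀.wid == true]
16. n10.acc = -7  [terminal]
17. n9.mk = -2  [a.acc + A.ok - 9]
18. n2.mk = 1  [(if A₀.wid then S₀.sig else A₁.mk) + 3]
19. n0.sig = -7  [A.mk * 3 - 10]
20. n0.lim = "nm"  ["nm"]
21. n0.wid = false  [a.acc > 19]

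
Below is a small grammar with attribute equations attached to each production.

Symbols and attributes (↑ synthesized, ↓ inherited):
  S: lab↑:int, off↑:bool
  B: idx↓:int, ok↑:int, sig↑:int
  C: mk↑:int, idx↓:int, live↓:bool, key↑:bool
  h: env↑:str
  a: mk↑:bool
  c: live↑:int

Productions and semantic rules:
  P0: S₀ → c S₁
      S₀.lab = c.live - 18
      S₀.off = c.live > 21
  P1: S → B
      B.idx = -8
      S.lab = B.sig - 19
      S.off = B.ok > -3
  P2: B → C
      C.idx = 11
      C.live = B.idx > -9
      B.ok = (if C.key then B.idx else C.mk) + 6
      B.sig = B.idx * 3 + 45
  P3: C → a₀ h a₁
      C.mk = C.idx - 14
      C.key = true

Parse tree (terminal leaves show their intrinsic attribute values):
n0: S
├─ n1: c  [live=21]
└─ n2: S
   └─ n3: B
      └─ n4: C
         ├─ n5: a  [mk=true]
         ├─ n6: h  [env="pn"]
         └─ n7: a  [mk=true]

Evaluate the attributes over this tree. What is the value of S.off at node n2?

1. n1.live = 21  [terminal]
2. n3.idx = -8  [-8]
3. n4.idx = 11  [11]
4. n4.live = true  [B.idx > -9]
5. n5.mk = true  [terminal]
6. n6.env = "pn"  [terminal]
7. n7.mk = true  [terminal]
8. n4.mk = -3  [C.idx - 14]
9. n4.key = true  [true]
10. n3.ok = -2  [(if C.key then B.idx else C.mk) + 6]
11. n3.sig = 21  [B.idx * 3 + 45]
12. n2.lab = 2  [B.sig - 19]
13. n2.off = true  [B.ok > -3]
14. n0.lab = 3  [c.live - 18]
15. n0.off = false  [c.live > 21]

true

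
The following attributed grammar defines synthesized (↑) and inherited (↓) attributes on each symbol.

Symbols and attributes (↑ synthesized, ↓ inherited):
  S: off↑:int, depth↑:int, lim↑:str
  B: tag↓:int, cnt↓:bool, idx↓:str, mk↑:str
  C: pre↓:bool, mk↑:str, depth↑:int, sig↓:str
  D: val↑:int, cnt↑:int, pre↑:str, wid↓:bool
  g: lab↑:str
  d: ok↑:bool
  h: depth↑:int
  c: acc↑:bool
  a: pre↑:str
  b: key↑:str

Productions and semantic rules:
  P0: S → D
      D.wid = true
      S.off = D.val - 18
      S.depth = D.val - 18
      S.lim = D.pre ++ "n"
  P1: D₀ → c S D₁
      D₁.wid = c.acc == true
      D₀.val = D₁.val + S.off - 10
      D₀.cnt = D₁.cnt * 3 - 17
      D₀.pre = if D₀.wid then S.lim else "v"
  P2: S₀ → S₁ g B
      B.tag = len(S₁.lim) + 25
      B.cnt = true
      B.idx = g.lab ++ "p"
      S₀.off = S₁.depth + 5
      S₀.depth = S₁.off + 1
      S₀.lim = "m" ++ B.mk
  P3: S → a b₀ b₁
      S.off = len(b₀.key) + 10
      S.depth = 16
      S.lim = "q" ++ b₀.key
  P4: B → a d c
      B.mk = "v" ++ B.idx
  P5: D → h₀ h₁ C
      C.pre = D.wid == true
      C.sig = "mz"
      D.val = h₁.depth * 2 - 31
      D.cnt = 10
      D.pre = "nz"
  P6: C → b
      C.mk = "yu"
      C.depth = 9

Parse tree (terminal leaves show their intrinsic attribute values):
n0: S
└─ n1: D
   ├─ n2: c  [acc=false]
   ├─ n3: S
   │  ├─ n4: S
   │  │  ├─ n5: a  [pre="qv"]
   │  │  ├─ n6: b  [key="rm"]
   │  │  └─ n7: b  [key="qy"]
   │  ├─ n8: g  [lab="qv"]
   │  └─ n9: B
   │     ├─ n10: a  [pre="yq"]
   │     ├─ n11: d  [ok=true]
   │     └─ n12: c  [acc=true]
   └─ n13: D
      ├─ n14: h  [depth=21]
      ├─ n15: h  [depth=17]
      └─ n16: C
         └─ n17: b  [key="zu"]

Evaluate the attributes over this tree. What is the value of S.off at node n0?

1. n1.wid = true  [true]
2. n2.acc = false  [terminal]
3. n5.pre = "qv"  [terminal]
4. n6.key = "rm"  [terminal]
5. n7.key = "qy"  [terminal]
6. n4.off = 12  [len(b₀.key) + 10]
7. n4.depth = 16  [16]
8. n4.lim = "qrm"  ["q" ++ b₀.key]
9. n8.lab = "qv"  [terminal]
10. n9.tag = 28  [len(S₁.lim) + 25]
11. n9.cnt = true  [true]
12. n9.idx = "qvp"  [g.lab ++ "p"]
13. n10.pre = "yq"  [terminal]
14. n11.ok = true  [terminal]
15. n12.acc = true  [terminal]
16. n9.mk = "vqvp"  ["v" ++ B.idx]
17. n3.off = 21  [S₁.depth + 5]
18. n3.depth = 13  [S₁.off + 1]
19. n3.lim = "mvqvp"  ["m" ++ B.mk]
20. n13.wid = false  [c.acc == true]
21. n14.depth = 21  [terminal]
22. n15.depth = 17  [terminal]
23. n16.pre = false  [D.wid == true]
24. n16.sig = "mz"  ["mz"]
25. n17.key = "zu"  [terminal]
26. n16.mk = "yu"  ["yu"]
27. n16.depth = 9  [9]
28. n13.val = 3  [h₁.depth * 2 - 31]
29. n13.cnt = 10  [10]
30. n13.pre = "nz"  ["nz"]
31. n1.val = 14  [D₁.val + S.off - 10]
32. n1.cnt = 13  [D₁.cnt * 3 - 17]
33. n1.pre = "mvqvp"  [if D₀.wid then S.lim else "v"]
34. n0.off = -4  [D.val - 18]
35. n0.depth = -4  [D.val - 18]
36. n0.lim = "mvqvpn"  [D.pre ++ "n"]

-4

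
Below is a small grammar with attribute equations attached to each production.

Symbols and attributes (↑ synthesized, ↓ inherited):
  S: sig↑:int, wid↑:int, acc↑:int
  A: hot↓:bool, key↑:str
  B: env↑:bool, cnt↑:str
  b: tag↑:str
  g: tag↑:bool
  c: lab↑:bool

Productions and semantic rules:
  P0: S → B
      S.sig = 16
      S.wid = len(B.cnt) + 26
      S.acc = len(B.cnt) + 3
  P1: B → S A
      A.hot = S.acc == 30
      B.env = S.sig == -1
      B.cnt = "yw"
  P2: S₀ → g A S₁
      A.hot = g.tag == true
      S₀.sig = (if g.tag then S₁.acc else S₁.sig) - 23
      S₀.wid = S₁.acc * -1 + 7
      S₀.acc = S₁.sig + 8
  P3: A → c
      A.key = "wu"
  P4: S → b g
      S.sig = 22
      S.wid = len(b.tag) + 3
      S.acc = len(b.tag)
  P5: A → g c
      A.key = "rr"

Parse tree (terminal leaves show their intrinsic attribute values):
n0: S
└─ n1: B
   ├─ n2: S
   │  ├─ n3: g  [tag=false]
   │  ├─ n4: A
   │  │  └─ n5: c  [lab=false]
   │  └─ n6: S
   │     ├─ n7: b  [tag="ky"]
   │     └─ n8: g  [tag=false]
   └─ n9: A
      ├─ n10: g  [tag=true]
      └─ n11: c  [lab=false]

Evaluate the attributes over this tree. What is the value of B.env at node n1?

1. n3.tag = false  [terminal]
2. n4.hot = false  [g.tag == true]
3. n5.lab = false  [terminal]
4. n4.key = "wu"  ["wu"]
5. n7.tag = "ky"  [terminal]
6. n8.tag = false  [terminal]
7. n6.sig = 22  [22]
8. n6.wid = 5  [len(b.tag) + 3]
9. n6.acc = 2  [len(b.tag)]
10. n2.sig = -1  [(if g.tag then S₁.acc else S₁.sig) - 23]
11. n2.wid = 5  [S₁.acc * -1 + 7]
12. n2.acc = 30  [S₁.sig + 8]
13. n9.hot = true  [S.acc == 30]
14. n10.tag = true  [terminal]
15. n11.lab = false  [terminal]
16. n9.key = "rr"  ["rr"]
17. n1.env = true  [S.sig == -1]
18. n1.cnt = "yw"  ["yw"]
19. n0.sig = 16  [16]
20. n0.wid = 28  [len(B.cnt) + 26]
21. n0.acc = 5  [len(B.cnt) + 3]

true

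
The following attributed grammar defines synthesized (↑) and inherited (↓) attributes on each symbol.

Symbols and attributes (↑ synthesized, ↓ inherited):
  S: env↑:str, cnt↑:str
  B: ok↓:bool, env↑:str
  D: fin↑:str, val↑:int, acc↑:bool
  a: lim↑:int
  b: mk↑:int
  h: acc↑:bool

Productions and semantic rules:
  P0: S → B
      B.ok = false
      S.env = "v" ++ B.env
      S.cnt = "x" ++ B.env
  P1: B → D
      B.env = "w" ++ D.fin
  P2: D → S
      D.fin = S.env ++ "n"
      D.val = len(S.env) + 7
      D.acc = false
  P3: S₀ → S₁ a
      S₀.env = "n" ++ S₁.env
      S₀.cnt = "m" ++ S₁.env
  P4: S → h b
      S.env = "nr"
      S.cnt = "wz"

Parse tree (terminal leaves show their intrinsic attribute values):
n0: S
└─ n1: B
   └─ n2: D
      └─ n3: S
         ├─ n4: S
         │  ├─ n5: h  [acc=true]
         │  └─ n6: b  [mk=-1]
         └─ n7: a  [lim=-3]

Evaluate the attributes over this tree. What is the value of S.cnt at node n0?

1. n1.ok = false  [false]
2. n5.acc = true  [terminal]
3. n6.mk = -1  [terminal]
4. n4.env = "nr"  ["nr"]
5. n4.cnt = "wz"  ["wz"]
6. n7.lim = -3  [terminal]
7. n3.env = "nnr"  ["n" ++ S₁.env]
8. n3.cnt = "mnr"  ["m" ++ S₁.env]
9. n2.fin = "nnrn"  [S.env ++ "n"]
10. n2.val = 10  [len(S.env) + 7]
11. n2.acc = false  [false]
12. n1.env = "wnnrn"  ["w" ++ D.fin]
13. n0.env = "vwnnrn"  ["v" ++ B.env]
14. n0.cnt = "xwnnrn"  ["x" ++ B.env]

"xwnnrn"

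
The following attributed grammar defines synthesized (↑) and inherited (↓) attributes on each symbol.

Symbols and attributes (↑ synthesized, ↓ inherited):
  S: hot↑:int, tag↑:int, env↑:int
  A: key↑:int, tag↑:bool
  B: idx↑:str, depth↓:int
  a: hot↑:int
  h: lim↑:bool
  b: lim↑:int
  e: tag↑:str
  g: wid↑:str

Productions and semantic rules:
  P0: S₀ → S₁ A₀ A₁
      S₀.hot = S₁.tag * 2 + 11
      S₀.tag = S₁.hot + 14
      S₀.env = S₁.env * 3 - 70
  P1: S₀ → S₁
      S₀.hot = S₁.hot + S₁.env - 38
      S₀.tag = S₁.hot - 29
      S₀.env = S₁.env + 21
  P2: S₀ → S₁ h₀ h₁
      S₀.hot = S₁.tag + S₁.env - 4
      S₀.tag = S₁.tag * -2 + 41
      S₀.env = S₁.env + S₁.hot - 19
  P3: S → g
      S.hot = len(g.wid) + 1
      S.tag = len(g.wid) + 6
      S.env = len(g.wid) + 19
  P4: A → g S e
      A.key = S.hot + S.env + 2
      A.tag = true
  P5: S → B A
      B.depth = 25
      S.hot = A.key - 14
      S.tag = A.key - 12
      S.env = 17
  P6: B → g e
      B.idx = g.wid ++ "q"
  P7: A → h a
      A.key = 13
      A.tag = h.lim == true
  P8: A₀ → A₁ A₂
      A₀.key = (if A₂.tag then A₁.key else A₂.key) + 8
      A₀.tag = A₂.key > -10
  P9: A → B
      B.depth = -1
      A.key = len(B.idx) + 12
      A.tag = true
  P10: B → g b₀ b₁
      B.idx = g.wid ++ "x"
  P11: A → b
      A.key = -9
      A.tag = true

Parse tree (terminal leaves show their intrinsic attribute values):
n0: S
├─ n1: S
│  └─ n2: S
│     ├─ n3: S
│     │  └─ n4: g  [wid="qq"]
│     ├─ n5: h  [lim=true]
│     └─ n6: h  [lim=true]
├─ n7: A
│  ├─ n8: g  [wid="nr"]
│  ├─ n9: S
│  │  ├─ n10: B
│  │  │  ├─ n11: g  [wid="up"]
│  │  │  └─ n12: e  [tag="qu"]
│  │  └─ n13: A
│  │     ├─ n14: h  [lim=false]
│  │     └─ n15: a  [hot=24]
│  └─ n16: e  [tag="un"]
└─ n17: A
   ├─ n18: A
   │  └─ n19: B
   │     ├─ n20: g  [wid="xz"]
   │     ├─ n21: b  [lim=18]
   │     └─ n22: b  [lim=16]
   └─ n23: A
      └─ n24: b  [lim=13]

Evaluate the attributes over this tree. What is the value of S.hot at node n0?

3

1. n4.wid = "qq"  [terminal]
2. n3.hot = 3  [len(g.wid) + 1]
3. n3.tag = 8  [len(g.wid) + 6]
4. n3.env = 21  [len(g.wid) + 19]
5. n5.lim = true  [terminal]
6. n6.lim = true  [terminal]
7. n2.hot = 25  [S₁.tag + S₁.env - 4]
8. n2.tag = 25  [S₁.tag * -2 + 41]
9. n2.env = 5  [S₁.env + S₁.hot - 19]
10. n1.hot = -8  [S₁.hot + S₁.env - 38]
11. n1.tag = -4  [S₁.hot - 29]
12. n1.env = 26  [S₁.env + 21]
13. n8.wid = "nr"  [terminal]
14. n10.depth = 25  [25]
15. n11.wid = "up"  [terminal]
16. n12.tag = "qu"  [terminal]
17. n10.idx = "upq"  [g.wid ++ "q"]
18. n14.lim = false  [terminal]
19. n15.hot = 24  [terminal]
20. n13.key = 13  [13]
21. n13.tag = false  [h.lim == true]
22. n9.hot = -1  [A.key - 14]
23. n9.tag = 1  [A.key - 12]
24. n9.env = 17  [17]
25. n16.tag = "un"  [terminal]
26. n7.key = 18  [S.hot + S.env + 2]
27. n7.tag = true  [true]
28. n19.depth = -1  [-1]
29. n20.wid = "xz"  [terminal]
30. n21.lim = 18  [terminal]
31. n22.lim = 16  [terminal]
32. n19.idx = "xzx"  [g.wid ++ "x"]
33. n18.key = 15  [len(B.idx) + 12]
34. n18.tag = true  [true]
35. n24.lim = 13  [terminal]
36. n23.key = -9  [-9]
37. n23.tag = true  [true]
38. n17.key = 23  [(if A₂.tag then A₁.key else A₂.key) + 8]
39. n17.tag = true  [A₂.key > -10]
40. n0.hot = 3  [S₁.tag * 2 + 11]
41. n0.tag = 6  [S₁.hot + 14]
42. n0.env = 8  [S₁.env * 3 - 70]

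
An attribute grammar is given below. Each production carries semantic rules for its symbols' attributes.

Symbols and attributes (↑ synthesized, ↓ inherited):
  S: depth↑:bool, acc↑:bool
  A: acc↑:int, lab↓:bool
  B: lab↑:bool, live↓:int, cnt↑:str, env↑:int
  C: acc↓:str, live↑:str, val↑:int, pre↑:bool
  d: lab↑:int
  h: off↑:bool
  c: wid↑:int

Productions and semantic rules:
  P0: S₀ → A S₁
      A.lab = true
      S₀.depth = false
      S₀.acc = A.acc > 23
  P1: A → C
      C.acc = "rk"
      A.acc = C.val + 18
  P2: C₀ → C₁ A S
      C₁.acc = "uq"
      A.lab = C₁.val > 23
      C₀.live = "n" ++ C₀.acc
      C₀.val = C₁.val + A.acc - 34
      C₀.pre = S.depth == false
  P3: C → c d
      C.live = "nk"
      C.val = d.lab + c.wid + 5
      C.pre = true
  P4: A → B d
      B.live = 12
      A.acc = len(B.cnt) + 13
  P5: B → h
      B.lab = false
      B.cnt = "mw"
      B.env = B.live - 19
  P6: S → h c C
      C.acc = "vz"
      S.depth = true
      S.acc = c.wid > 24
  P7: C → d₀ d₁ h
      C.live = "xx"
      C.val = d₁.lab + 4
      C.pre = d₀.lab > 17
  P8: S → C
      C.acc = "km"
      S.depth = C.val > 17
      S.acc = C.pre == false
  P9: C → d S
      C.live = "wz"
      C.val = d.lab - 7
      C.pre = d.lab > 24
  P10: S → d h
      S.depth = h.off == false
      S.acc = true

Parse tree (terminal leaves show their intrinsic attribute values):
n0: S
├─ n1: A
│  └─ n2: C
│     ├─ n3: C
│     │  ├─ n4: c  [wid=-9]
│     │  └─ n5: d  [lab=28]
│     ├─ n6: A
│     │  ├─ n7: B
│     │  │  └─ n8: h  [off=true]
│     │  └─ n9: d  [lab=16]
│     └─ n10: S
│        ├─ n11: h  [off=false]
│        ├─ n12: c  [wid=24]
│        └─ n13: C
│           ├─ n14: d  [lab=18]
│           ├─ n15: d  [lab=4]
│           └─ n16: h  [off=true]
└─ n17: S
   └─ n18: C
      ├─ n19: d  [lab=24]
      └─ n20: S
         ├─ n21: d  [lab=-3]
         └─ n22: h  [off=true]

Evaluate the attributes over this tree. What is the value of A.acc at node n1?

1. n1.lab = true  [true]
2. n2.acc = "rk"  ["rk"]
3. n3.acc = "uq"  ["uq"]
4. n4.wid = -9  [terminal]
5. n5.lab = 28  [terminal]
6. n3.live = "nk"  ["nk"]
7. n3.val = 24  [d.lab + c.wid + 5]
8. n3.pre = true  [true]
9. n6.lab = true  [C₁.val > 23]
10. n7.live = 12  [12]
11. n8.off = true  [terminal]
12. n7.lab = false  [false]
13. n7.cnt = "mw"  ["mw"]
14. n7.env = -7  [B.live - 19]
15. n9.lab = 16  [terminal]
16. n6.acc = 15  [len(B.cnt) + 13]
17. n11.off = false  [terminal]
18. n12.wid = 24  [terminal]
19. n13.acc = "vz"  ["vz"]
20. n14.lab = 18  [terminal]
21. n15.lab = 4  [terminal]
22. n16.off = true  [terminal]
23. n13.live = "xx"  ["xx"]
24. n13.val = 8  [d₁.lab + 4]
25. n13.pre = true  [d₀.lab > 17]
26. n10.depth = true  [true]
27. n10.acc = false  [c.wid > 24]
28. n2.live = "nrk"  ["n" ++ C₀.acc]
29. n2.val = 5  [C₁.val + A.acc - 34]
30. n2.pre = false  [S.depth == false]
31. n1.acc = 23  [C.val + 18]
32. n18.acc = "km"  ["km"]
33. n19.lab = 24  [terminal]
34. n21.lab = -3  [terminal]
35. n22.off = true  [terminal]
36. n20.depth = false  [h.off == false]
37. n20.acc = true  [true]
38. n18.live = "wz"  ["wz"]
39. n18.val = 17  [d.lab - 7]
40. n18.pre = false  [d.lab > 24]
41. n17.depth = false  [C.val > 17]
42. n17.acc = true  [C.pre == false]
43. n0.depth = false  [false]
44. n0.acc = false  [A.acc > 23]

23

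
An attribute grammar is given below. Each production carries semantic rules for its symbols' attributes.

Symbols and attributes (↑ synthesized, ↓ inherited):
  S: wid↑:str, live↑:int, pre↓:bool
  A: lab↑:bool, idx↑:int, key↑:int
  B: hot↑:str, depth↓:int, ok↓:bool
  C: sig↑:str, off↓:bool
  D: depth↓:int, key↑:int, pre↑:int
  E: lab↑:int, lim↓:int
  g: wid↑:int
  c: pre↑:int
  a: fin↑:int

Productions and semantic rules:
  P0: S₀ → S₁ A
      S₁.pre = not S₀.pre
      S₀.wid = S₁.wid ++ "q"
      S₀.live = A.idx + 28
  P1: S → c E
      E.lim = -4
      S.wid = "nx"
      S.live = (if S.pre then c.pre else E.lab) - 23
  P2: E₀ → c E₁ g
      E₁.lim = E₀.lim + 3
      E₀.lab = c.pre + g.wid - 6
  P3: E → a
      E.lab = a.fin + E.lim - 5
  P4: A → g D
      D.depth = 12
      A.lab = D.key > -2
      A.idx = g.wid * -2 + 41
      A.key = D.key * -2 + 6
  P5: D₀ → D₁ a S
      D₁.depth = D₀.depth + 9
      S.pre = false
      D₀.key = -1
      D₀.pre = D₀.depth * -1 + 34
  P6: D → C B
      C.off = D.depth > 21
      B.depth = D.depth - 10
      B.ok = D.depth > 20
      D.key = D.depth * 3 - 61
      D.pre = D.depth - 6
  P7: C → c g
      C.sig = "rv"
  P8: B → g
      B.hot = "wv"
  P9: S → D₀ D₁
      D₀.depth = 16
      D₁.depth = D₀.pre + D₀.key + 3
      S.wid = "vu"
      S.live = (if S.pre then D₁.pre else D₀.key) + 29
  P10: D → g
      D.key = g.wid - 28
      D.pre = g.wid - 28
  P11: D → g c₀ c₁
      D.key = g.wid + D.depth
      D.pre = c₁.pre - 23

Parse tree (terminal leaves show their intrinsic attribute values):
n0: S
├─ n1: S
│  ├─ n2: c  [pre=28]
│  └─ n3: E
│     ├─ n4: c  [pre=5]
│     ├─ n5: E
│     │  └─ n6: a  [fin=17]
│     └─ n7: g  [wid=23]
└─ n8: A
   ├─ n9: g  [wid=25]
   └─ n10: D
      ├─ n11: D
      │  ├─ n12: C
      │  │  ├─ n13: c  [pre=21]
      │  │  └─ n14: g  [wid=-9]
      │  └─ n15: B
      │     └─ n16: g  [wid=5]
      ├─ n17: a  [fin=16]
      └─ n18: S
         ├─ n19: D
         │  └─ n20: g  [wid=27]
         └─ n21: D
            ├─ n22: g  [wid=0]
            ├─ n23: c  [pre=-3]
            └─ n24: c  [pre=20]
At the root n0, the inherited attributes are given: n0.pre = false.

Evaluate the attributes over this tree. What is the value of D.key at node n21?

1. n0.pre = false  [given at root]
2. n1.pre = true  [not S₀.pre]
3. n2.pre = 28  [terminal]
4. n3.lim = -4  [-4]
5. n4.pre = 5  [terminal]
6. n5.lim = -1  [E₀.lim + 3]
7. n6.fin = 17  [terminal]
8. n5.lab = 11  [a.fin + E.lim - 5]
9. n7.wid = 23  [terminal]
10. n3.lab = 22  [c.pre + g.wid - 6]
11. n1.wid = "nx"  ["nx"]
12. n1.live = 5  [(if S.pre then c.pre else E.lab) - 23]
13. n9.wid = 25  [terminal]
14. n10.depth = 12  [12]
15. n11.depth = 21  [D₀.depth + 9]
16. n12.off = false  [D.depth > 21]
17. n13.pre = 21  [terminal]
18. n14.wid = -9  [terminal]
19. n12.sig = "rv"  ["rv"]
20. n15.depth = 11  [D.depth - 10]
21. n15.ok = true  [D.depth > 20]
22. n16.wid = 5  [terminal]
23. n15.hot = "wv"  ["wv"]
24. n11.key = 2  [D.depth * 3 - 61]
25. n11.pre = 15  [D.depth - 6]
26. n17.fin = 16  [terminal]
27. n18.pre = false  [false]
28. n19.depth = 16  [16]
29. n20.wid = 27  [terminal]
30. n19.key = -1  [g.wid - 28]
31. n19.pre = -1  [g.wid - 28]
32. n21.depth = 1  [D₀.pre + D₀.key + 3]
33. n22.wid = 0  [terminal]
34. n23.pre = -3  [terminal]
35. n24.pre = 20  [terminal]
36. n21.key = 1  [g.wid + D.depth]
37. n21.pre = -3  [c₁.pre - 23]
38. n18.wid = "vu"  ["vu"]
39. n18.live = 28  [(if S.pre then D₁.pre else D₀.key) + 29]
40. n10.key = -1  [-1]
41. n10.pre = 22  [D₀.depth * -1 + 34]
42. n8.lab = true  [D.key > -2]
43. n8.idx = -9  [g.wid * -2 + 41]
44. n8.key = 8  [D.key * -2 + 6]
45. n0.wid = "nxq"  [S₁.wid ++ "q"]
46. n0.live = 19  [A.idx + 28]

1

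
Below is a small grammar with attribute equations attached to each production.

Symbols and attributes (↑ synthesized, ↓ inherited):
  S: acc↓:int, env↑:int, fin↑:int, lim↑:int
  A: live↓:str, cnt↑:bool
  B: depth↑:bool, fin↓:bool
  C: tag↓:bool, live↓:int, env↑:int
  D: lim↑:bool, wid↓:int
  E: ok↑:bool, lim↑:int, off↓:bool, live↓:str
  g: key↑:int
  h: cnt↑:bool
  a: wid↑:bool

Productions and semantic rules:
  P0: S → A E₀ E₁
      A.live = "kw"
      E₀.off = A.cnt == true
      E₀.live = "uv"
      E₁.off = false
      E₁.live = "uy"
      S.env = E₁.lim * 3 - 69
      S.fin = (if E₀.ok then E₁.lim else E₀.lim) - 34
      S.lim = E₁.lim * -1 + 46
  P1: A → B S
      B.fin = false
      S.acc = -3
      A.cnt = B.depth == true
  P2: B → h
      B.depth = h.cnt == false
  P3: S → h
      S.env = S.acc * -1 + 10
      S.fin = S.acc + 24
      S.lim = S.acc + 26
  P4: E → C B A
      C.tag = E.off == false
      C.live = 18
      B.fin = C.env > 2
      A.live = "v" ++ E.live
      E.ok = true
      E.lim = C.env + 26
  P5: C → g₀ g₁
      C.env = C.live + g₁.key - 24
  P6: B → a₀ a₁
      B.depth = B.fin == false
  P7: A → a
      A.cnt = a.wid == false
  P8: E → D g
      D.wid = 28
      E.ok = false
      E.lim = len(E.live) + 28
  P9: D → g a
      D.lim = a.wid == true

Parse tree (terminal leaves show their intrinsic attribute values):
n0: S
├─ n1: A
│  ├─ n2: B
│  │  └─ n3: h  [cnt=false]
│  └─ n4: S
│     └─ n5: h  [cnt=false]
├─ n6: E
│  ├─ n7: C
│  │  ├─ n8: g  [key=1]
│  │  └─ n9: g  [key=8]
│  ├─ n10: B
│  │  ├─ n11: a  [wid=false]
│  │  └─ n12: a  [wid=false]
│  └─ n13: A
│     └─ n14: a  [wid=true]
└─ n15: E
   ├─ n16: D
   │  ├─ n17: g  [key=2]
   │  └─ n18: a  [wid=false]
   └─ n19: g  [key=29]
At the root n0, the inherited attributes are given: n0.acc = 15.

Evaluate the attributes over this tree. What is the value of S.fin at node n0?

-4

1. n0.acc = 15  [given at root]
2. n1.live = "kw"  ["kw"]
3. n2.fin = false  [false]
4. n3.cnt = false  [terminal]
5. n2.depth = true  [h.cnt == false]
6. n4.acc = -3  [-3]
7. n5.cnt = false  [terminal]
8. n4.env = 13  [S.acc * -1 + 10]
9. n4.fin = 21  [S.acc + 24]
10. n4.lim = 23  [S.acc + 26]
11. n1.cnt = true  [B.depth == true]
12. n6.off = true  [A.cnt == true]
13. n6.live = "uv"  ["uv"]
14. n7.tag = false  [E.off == false]
15. n7.live = 18  [18]
16. n8.key = 1  [terminal]
17. n9.key = 8  [terminal]
18. n7.env = 2  [C.live + g₁.key - 24]
19. n10.fin = false  [C.env > 2]
20. n11.wid = false  [terminal]
21. n12.wid = false  [terminal]
22. n10.depth = true  [B.fin == false]
23. n13.live = "vuv"  ["v" ++ E.live]
24. n14.wid = true  [terminal]
25. n13.cnt = false  [a.wid == false]
26. n6.ok = true  [true]
27. n6.lim = 28  [C.env + 26]
28. n15.off = false  [false]
29. n15.live = "uy"  ["uy"]
30. n16.wid = 28  [28]
31. n17.key = 2  [terminal]
32. n18.wid = false  [terminal]
33. n16.lim = false  [a.wid == true]
34. n19.key = 29  [terminal]
35. n15.ok = false  [false]
36. n15.lim = 30  [len(E.live) + 28]
37. n0.env = 21  [E₁.lim * 3 - 69]
38. n0.fin = -4  [(if E₀.ok then E₁.lim else E₀.lim) - 34]
39. n0.lim = 16  [E₁.lim * -1 + 46]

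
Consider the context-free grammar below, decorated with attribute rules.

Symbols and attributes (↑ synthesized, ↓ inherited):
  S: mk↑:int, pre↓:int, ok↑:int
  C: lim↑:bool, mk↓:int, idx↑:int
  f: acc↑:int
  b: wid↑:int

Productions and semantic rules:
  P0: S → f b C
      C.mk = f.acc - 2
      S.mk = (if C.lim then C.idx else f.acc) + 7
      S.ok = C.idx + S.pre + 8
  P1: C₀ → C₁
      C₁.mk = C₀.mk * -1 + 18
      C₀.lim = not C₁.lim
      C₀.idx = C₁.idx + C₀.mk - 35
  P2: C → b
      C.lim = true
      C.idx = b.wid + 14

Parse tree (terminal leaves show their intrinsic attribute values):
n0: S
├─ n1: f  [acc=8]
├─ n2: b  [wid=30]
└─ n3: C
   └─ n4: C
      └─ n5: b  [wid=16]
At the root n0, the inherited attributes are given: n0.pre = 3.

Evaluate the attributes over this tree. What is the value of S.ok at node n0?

12

1. n0.pre = 3  [given at root]
2. n1.acc = 8  [terminal]
3. n2.wid = 30  [terminal]
4. n3.mk = 6  [f.acc - 2]
5. n4.mk = 12  [C₀.mk * -1 + 18]
6. n5.wid = 16  [terminal]
7. n4.lim = true  [true]
8. n4.idx = 30  [b.wid + 14]
9. n3.lim = false  [not C₁.lim]
10. n3.idx = 1  [C₁.idx + C₀.mk - 35]
11. n0.mk = 15  [(if C.lim then C.idx else f.acc) + 7]
12. n0.ok = 12  [C.idx + S.pre + 8]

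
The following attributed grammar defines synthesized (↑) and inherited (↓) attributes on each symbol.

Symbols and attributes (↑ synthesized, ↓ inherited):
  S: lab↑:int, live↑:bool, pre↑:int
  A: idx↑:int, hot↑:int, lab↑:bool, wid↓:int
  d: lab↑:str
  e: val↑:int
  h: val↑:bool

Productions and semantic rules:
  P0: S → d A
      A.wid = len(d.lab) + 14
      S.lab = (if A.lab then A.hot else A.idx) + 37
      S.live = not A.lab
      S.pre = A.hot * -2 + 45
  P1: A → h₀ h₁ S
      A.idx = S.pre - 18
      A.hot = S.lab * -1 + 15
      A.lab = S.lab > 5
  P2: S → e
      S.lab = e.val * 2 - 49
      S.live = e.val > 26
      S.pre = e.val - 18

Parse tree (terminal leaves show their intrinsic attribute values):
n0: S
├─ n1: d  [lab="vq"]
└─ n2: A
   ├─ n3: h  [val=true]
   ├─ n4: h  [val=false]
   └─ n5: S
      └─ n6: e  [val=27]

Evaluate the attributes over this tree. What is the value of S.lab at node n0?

28

1. n1.lab = "vq"  [terminal]
2. n2.wid = 16  [len(d.lab) + 14]
3. n3.val = true  [terminal]
4. n4.val = false  [terminal]
5. n6.val = 27  [terminal]
6. n5.lab = 5  [e.val * 2 - 49]
7. n5.live = true  [e.val > 26]
8. n5.pre = 9  [e.val - 18]
9. n2.idx = -9  [S.pre - 18]
10. n2.hot = 10  [S.lab * -1 + 15]
11. n2.lab = false  [S.lab > 5]
12. n0.lab = 28  [(if A.lab then A.hot else A.idx) + 37]
13. n0.live = true  [not A.lab]
14. n0.pre = 25  [A.hot * -2 + 45]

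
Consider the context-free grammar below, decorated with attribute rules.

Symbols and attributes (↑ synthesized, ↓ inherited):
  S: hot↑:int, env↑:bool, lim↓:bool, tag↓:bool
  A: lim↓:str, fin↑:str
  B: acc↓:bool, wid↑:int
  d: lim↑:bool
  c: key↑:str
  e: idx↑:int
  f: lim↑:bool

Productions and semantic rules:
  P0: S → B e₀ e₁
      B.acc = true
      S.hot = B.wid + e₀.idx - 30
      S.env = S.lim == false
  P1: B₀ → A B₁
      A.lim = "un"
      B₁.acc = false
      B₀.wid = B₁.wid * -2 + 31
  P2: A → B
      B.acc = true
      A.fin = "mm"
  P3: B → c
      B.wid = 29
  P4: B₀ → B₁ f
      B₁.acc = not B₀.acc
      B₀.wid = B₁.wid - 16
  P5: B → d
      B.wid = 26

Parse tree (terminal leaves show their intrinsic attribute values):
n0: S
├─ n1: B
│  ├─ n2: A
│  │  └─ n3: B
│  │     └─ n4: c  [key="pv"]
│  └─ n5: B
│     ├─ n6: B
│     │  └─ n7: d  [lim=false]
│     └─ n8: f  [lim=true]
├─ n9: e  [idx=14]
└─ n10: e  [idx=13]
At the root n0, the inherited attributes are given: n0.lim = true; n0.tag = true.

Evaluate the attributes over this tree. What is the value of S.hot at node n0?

-5

1. n0.lim = true  [given at root]
2. n0.tag = true  [given at root]
3. n1.acc = true  [true]
4. n2.lim = "un"  ["un"]
5. n3.acc = true  [true]
6. n4.key = "pv"  [terminal]
7. n3.wid = 29  [29]
8. n2.fin = "mm"  ["mm"]
9. n5.acc = false  [false]
10. n6.acc = true  [not B₀.acc]
11. n7.lim = false  [terminal]
12. n6.wid = 26  [26]
13. n8.lim = true  [terminal]
14. n5.wid = 10  [B₁.wid - 16]
15. n1.wid = 11  [B₁.wid * -2 + 31]
16. n9.idx = 14  [terminal]
17. n10.idx = 13  [terminal]
18. n0.hot = -5  [B.wid + e₀.idx - 30]
19. n0.env = false  [S.lim == false]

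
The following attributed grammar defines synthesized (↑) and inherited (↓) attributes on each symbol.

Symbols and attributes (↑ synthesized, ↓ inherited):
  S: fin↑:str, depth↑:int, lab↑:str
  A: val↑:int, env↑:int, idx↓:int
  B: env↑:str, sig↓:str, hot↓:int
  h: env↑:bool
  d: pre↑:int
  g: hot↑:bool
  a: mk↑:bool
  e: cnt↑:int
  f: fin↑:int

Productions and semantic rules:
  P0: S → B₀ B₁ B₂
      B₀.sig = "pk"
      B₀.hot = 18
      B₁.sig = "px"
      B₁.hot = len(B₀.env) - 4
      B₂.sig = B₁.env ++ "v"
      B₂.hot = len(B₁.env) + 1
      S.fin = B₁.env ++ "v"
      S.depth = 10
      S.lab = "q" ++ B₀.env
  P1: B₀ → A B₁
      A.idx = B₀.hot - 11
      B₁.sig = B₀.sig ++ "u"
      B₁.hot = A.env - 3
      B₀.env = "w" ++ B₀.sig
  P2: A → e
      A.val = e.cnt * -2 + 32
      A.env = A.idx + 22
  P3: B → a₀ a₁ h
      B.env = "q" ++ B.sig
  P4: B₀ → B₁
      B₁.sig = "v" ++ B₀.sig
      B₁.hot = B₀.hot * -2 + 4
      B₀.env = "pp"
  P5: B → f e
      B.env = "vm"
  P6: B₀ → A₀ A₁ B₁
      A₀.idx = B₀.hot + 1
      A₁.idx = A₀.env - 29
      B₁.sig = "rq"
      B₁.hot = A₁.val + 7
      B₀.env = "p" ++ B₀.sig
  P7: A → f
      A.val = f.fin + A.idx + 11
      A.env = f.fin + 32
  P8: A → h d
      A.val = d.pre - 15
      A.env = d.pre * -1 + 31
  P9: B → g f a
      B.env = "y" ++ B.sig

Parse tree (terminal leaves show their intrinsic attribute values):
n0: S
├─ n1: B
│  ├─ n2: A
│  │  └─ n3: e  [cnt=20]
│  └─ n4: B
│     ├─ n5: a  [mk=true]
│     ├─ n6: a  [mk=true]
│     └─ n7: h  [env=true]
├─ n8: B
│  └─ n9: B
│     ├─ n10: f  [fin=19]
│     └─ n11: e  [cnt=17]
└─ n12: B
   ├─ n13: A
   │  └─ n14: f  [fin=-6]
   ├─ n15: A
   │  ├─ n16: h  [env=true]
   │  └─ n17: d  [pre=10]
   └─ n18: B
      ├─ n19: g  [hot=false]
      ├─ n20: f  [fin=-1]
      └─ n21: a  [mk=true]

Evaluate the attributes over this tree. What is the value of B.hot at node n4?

26

1. n1.sig = "pk"  ["pk"]
2. n1.hot = 18  [18]
3. n2.idx = 7  [B₀.hot - 11]
4. n3.cnt = 20  [terminal]
5. n2.val = -8  [e.cnt * -2 + 32]
6. n2.env = 29  [A.idx + 22]
7. n4.sig = "pku"  [B₀.sig ++ "u"]
8. n4.hot = 26  [A.env - 3]
9. n5.mk = true  [terminal]
10. n6.mk = true  [terminal]
11. n7.env = true  [terminal]
12. n4.env = "qpku"  ["q" ++ B.sig]
13. n1.env = "wpk"  ["w" ++ B₀.sig]
14. n8.sig = "px"  ["px"]
15. n8.hot = -1  [len(B₀.env) - 4]
16. n9.sig = "vpx"  ["v" ++ B₀.sig]
17. n9.hot = 6  [B₀.hot * -2 + 4]
18. n10.fin = 19  [terminal]
19. n11.cnt = 17  [terminal]
20. n9.env = "vm"  ["vm"]
21. n8.env = "pp"  ["pp"]
22. n12.sig = "ppv"  [B₁.env ++ "v"]
23. n12.hot = 3  [len(B₁.env) + 1]
24. n13.idx = 4  [B₀.hot + 1]
25. n14.fin = -6  [terminal]
26. n13.val = 9  [f.fin + A.idx + 11]
27. n13.env = 26  [f.fin + 32]
28. n15.idx = -3  [A₀.env - 29]
29. n16.env = true  [terminal]
30. n17.pre = 10  [terminal]
31. n15.val = -5  [d.pre - 15]
32. n15.env = 21  [d.pre * -1 + 31]
33. n18.sig = "rq"  ["rq"]
34. n18.hot = 2  [A₁.val + 7]
35. n19.hot = false  [terminal]
36. n20.fin = -1  [terminal]
37. n21.mk = true  [terminal]
38. n18.env = "yrq"  ["y" ++ B.sig]
39. n12.env = "pppv"  ["p" ++ B₀.sig]
40. n0.fin = "ppv"  [B₁.env ++ "v"]
41. n0.depth = 10  [10]
42. n0.lab = "qwpk"  ["q" ++ B₀.env]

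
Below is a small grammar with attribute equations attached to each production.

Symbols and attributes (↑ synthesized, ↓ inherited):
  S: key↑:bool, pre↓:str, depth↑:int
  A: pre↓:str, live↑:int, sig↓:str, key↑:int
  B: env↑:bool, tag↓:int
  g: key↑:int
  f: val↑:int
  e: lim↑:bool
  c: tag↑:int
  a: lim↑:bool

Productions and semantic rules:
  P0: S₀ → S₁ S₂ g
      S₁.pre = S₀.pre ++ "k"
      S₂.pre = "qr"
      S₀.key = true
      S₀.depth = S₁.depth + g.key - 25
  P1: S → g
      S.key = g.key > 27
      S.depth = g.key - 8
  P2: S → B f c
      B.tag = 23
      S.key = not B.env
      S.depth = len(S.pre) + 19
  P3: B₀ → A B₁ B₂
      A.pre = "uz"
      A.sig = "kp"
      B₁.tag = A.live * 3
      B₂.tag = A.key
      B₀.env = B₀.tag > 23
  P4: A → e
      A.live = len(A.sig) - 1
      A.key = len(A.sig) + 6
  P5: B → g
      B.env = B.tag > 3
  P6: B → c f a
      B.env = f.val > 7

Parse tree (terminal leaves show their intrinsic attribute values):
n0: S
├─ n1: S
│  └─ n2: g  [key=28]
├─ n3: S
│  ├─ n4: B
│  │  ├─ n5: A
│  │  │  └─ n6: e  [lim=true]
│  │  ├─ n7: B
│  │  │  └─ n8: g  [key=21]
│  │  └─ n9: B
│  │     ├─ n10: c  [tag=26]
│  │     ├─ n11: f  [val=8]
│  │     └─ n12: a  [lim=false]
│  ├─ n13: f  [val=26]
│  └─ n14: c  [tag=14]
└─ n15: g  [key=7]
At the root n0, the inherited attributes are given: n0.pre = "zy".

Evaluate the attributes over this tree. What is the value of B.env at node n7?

false

1. n0.pre = "zy"  [given at root]
2. n1.pre = "zyk"  [S₀.pre ++ "k"]
3. n2.key = 28  [terminal]
4. n1.key = true  [g.key > 27]
5. n1.depth = 20  [g.key - 8]
6. n3.pre = "qr"  ["qr"]
7. n4.tag = 23  [23]
8. n5.pre = "uz"  ["uz"]
9. n5.sig = "kp"  ["kp"]
10. n6.lim = true  [terminal]
11. n5.live = 1  [len(A.sig) - 1]
12. n5.key = 8  [len(A.sig) + 6]
13. n7.tag = 3  [A.live * 3]
14. n8.key = 21  [terminal]
15. n7.env = false  [B.tag > 3]
16. n9.tag = 8  [A.key]
17. n10.tag = 26  [terminal]
18. n11.val = 8  [terminal]
19. n12.lim = false  [terminal]
20. n9.env = true  [f.val > 7]
21. n4.env = false  [B₀.tag > 23]
22. n13.val = 26  [terminal]
23. n14.tag = 14  [terminal]
24. n3.key = true  [not B.env]
25. n3.depth = 21  [len(S.pre) + 19]
26. n15.key = 7  [terminal]
27. n0.key = true  [true]
28. n0.depth = 2  [S₁.depth + g.key - 25]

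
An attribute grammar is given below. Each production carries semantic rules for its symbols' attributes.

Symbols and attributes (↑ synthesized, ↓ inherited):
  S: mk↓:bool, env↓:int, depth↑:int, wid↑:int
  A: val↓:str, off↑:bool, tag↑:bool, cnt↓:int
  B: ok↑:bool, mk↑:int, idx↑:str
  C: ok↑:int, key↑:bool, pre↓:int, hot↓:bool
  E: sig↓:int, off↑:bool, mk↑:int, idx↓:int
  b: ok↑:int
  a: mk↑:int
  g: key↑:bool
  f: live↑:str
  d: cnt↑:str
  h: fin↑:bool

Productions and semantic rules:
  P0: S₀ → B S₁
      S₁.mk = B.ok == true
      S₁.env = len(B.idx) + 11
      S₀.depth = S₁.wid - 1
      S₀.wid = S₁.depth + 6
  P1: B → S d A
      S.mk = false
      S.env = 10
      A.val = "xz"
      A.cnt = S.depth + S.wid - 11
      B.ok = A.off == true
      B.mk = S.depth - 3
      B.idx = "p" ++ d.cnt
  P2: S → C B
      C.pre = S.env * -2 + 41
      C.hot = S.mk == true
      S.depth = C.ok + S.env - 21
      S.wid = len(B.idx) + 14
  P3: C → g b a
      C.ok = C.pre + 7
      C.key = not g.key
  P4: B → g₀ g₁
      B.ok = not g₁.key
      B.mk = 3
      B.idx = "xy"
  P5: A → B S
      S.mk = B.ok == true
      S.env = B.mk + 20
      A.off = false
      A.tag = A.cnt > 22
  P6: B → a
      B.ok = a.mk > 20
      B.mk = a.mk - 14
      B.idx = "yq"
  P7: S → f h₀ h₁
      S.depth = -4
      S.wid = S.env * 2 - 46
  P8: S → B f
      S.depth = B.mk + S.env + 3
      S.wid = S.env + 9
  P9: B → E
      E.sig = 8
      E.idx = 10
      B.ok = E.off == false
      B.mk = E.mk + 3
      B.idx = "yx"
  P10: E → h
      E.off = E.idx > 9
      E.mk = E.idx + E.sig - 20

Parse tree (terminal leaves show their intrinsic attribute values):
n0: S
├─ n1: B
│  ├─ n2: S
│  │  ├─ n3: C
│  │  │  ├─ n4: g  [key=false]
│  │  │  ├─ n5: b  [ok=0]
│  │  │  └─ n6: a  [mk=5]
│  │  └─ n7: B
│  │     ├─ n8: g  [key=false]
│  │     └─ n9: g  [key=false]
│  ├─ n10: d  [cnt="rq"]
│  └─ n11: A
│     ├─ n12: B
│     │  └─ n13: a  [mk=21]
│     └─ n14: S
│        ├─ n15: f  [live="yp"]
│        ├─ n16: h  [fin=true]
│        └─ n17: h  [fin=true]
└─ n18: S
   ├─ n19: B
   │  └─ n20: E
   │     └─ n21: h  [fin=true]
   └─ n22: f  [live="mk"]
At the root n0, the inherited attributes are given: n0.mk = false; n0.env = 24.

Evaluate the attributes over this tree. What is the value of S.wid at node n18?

23

1. n0.mk = false  [given at root]
2. n0.env = 24  [given at root]
3. n2.mk = false  [false]
4. n2.env = 10  [10]
5. n3.pre = 21  [S.env * -2 + 41]
6. n3.hot = false  [S.mk == true]
7. n4.key = false  [terminal]
8. n5.ok = 0  [terminal]
9. n6.mk = 5  [terminal]
10. n3.ok = 28  [C.pre + 7]
11. n3.key = true  [not g.key]
12. n8.key = false  [terminal]
13. n9.key = false  [terminal]
14. n7.ok = true  [not g₁.key]
15. n7.mk = 3  [3]
16. n7.idx = "xy"  ["xy"]
17. n2.depth = 17  [C.ok + S.env - 21]
18. n2.wid = 16  [len(B.idx) + 14]
19. n10.cnt = "rq"  [terminal]
20. n11.val = "xz"  ["xz"]
21. n11.cnt = 22  [S.depth + S.wid - 11]
22. n13.mk = 21  [terminal]
23. n12.ok = true  [a.mk > 20]
24. n12.mk = 7  [a.mk - 14]
25. n12.idx = "yq"  ["yq"]
26. n14.mk = true  [B.ok == true]
27. n14.env = 27  [B.mk + 20]
28. n15.live = "yp"  [terminal]
29. n16.fin = true  [terminal]
30. n17.fin = true  [terminal]
31. n14.depth = -4  [-4]
32. n14.wid = 8  [S.env * 2 - 46]
33. n11.off = false  [false]
34. n11.tag = false  [A.cnt > 22]
35. n1.ok = false  [A.off == true]
36. n1.mk = 14  [S.depth - 3]
37. n1.idx = "prq"  ["p" ++ d.cnt]
38. n18.mk = false  [B.ok == true]
39. n18.env = 14  [len(B.idx) + 11]
40. n20.sig = 8  [8]
41. n20.idx = 10  [10]
42. n21.fin = true  [terminal]
43. n20.off = true  [E.idx > 9]
44. n20.mk = -2  [E.idx + E.sig - 20]
45. n19.ok = false  [E.off == false]
46. n19.mk = 1  [E.mk + 3]
47. n19.idx = "yx"  ["yx"]
48. n22.live = "mk"  [terminal]
49. n18.depth = 18  [B.mk + S.env + 3]
50. n18.wid = 23  [S.env + 9]
51. n0.depth = 22  [S₁.wid - 1]
52. n0.wid = 24  [S₁.depth + 6]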